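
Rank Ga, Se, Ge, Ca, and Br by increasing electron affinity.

Ca < Ga < Ge < Se < Br

Atoms with high Z_eff and room in the valence shell (especially the halogens) have the most exothermic electron affinities.
All lie in period 4, so electron affinity increases left to right.
So from lowest to highest: Ca < Ga < Ge < Se < Br.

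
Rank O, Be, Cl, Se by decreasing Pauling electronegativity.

O > Cl > Se > Be

Be is in period 2, group 2; O is in period 2, group 16; Cl is in period 3, group 17; Se is in period 4, group 16.
Electronegativity increases across a period and decreases down a group, tracking effective nuclear charge and atomic size.
Here both period and group differ, so the two effects have to be weighed against each other.
Se > Be: period and group pull opposite ways; the across-period shift dominates (2.55 vs 1.57).
Cl > Se: both effects reinforce here, so Cl is clearly the higher of the two.
O > Cl: period and group pull opposite ways; the down-group shift dominates (3.44 vs 3.16).
For reference (Pauling): Be 1.57, O 3.44, Cl 3.16, Se 2.55.
So from highest to lowest: O > Cl > Se > Be.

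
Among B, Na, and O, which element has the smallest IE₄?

IE_4 is the cost of taking one more electron from the +3 cation: B³⁺ is the bare [He] core; Na³⁺ is already 2 electrons into the core; O³⁺ still has 3 valence electrons.
Breaking into a closed-shell core is much more expensive than removing a leftover valence electron — Na and B have the largest IE_4 here.
The numbers (kJ/mol): B 25026, Na 9543, O 7469.
So the fourth ionization energies run O < Na < B.

O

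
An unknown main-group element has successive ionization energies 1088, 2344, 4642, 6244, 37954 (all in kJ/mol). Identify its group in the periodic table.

Look for the largest jump between consecutive ionization energies: IE5/IE4 ≈ 6.1, far larger than any earlier ratio.
That jump marks the point where a core electron is being removed. So the atom has 4 valence electrons.
A main-group element with 4 valence electrons is in group 14.

Group 14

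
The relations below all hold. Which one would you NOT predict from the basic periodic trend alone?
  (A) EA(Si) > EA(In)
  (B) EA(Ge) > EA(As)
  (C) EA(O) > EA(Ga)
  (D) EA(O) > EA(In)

(B)

The general trend: electron affinity increases across a period and decreases down a group.
(A) Si (period 3, group 14) vs In (period 5, group 13): the stated order agrees with the simple trend.
(B) Ge (period 4, group 14) vs As (period 4, group 15): the stated order contradicts the simple trend.
(C) O (period 2, group 16) vs Ga (period 4, group 13): the stated order agrees with the simple trend.
(D) O (period 2, group 16) vs In (period 5, group 13): the stated order agrees with the simple trend.
The exception is (B): adding an electron to As's half-filled 4p³ is unfavourable, so Ge (4p²) has the more exothermic EA.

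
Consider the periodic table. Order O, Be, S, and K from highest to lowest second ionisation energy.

O > K > S > Be

After 1 electron has been removed, what remains? O⁺ still has 5 valence electrons; Be⁺ still has 1 valence electron; S⁺ still has 5 valence electrons; K⁺ is the bare [Ar] core.
Usually core removal costs more than valence removal, but here the competition is close: a tightly held n=2 valence electron can cost more to remove than an n=3 core electron, so the actual values have to decide it.
Valence configurations: O⁺ [He]2s²2p³, Be⁺ [He]2s¹, S⁺ [Ne]3s²3p³.
Approximate IE_2 values (kJ/mol): O 3388, Be 1757, S 2252, K 3052.
Putting it together, IE_2: Be < S < K < O.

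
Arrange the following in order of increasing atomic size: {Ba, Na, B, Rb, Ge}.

B is in period 2, group 13; Na is in period 3, group 1; Ge is in period 4, group 14; Rb is in period 5, group 1; Ba is in period 6, group 2.
Across a period the added protons contract the valence shell; down a group each new principal shell makes the atom larger.
Neither a single period nor a single group — weigh both effects.
Ge > B: period and group pull opposite ways; the down-group shift dominates (121 vs 85 pm).
Na > Ge: period and group pull opposite ways; the across-period shift dominates (155 vs 121 pm).
Ba > Na: period and group pull opposite ways; the down-group shift dominates (196 vs 155 pm).
Rb > Ba: period and group pull opposite ways; the across-period shift dominates (210 vs 196 pm).
Approximate values (pm): B 85, Na 155, Ge 121, Rb 210, Ba 196.
So from smallest to largest: B < Ge < Na < Ba < Rb.

B, Ge, Na, Ba, Rb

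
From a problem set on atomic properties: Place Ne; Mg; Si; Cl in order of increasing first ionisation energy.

Ne is in period 2, group 18; Mg is in period 3, group 2; Si is in period 3, group 14; Cl is in period 3, group 17.
First ionization energy rises across a period (greater Z_eff holds electrons more tightly) and falls down a group (valence electrons are farther from the nucleus).
These span different periods and groups, so the two trends combine.
Si > Mg: Si lies to the right of Mg in period 3, so the across-period effect alone puts Si higher.
Cl > Si: both are in period 3; the period trend gives Cl the larger value.
Ne > Cl: both effects reinforce here, so Ne is clearly the higher of the two.
Tabulated first ionization energy (kJ/mol): Ne 2081, Mg 738, Si 786, Cl 1251.
So from lowest to highest: Mg < Si < Cl < Ne.

Mg, Si, Cl, Ne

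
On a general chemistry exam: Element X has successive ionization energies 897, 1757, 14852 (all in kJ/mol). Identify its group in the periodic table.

Group 2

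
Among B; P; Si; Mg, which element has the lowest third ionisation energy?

P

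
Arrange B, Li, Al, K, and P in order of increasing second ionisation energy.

Consider each +1 ion: B⁺ still has 2 valence electrons; Li⁺ is the bare [He] core; Al⁺ still has 2 valence electrons; K⁺ is the bare [Ar] core; P⁺ still has 4 valence electrons.
Core electrons are held far more tightly than valence electrons, so K and Li top the IE_2 order.
Valence configurations: B⁺ [He]2s², Al⁺ [Ne]3s², P⁺ [Ne]3s²3p².
The numbers (kJ/mol): B 2427, Li 7298, Al 1817, K 3052, P 1907.
Putting it together, IE_2: Al < P < B < K < Li.

Al < P < B < K < Li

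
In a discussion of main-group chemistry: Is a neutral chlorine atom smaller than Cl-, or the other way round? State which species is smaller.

Cl

Forming Cl- adds 1 electron to Cl. More electron–electron repulsion in the same shell, with unchanged nuclear charge, lets the cloud expand.
An anion is larger than its parent atom: Cl- > Cl.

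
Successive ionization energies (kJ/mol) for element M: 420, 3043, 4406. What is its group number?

Group 1

Look for the largest jump between consecutive ionization energies: IE2/IE1 ≈ 7.2, far larger than any earlier ratio.
That jump marks the point where a core electron is being removed. So the atom has 1 valence electron.
A main-group element with 1 valence electron is in group 1.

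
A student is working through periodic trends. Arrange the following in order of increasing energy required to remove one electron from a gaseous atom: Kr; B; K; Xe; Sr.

K, Sr, B, Xe, Kr

B is in period 2, group 13; K is in period 4, group 1; Kr is in period 4, group 18; Sr is in period 5, group 2; Xe is in period 5, group 18.
First ionization energy rises across a period (greater Z_eff holds electrons more tightly) and falls down a group (valence electrons are farther from the nucleus).
These span different periods and groups, so the two trends combine.
Sr > K: the two effects oppose for this pair; the across-period effect wins (550 vs 419 kJ/mol).
B > Sr: relative to Sr, both the across-period and down-group shifts push B's first ionization energy up.
Xe > B: the two effects oppose for this pair; the across-period effect wins (1170 vs 801 kJ/mol).
Kr > Xe: they share group 18; the group trend gives Kr the larger value.
For reference (kJ/mol): B 801, K 419, Kr 1351, Sr 550, Xe 1170.
So from lowest to highest: K < Sr < B < Xe < Kr.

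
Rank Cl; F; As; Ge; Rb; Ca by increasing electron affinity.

Ca < Rb < As < Ge < F < Cl

F is in period 2, group 17; Cl is in period 3, group 17; Ca is in period 4, group 2; Ge is in period 4, group 14; As is in period 4, group 15; Rb is in period 5, group 1.
Electron affinity generally becomes more exothermic across a period toward the halogens and less exothermic down a group.
Here both period and group differ, so the two effects have to be weighed against each other.
Rb > Ca: this pair runs against the simple trend — see the exception note.
As > Rb: both effects reinforce here, so As is clearly the higher of the two.
Ge > As: this pair runs against the simple trend — see the exception note.
F > Ge: relative to Ge, both the across-period and down-group shifts push F's electron affinity up.
Cl > F: this pair runs against the simple trend — see the exception note.
Note the exception: Rb has a higher electron affinity than Ca, contrary to the simple trend — adding an electron to Ca (ns²) has to open a new, higher-energy np subshell, which is unfavourable.
Note the exception: Ge has a higher electron affinity than As, contrary to the simple trend — adding an electron to As's half-filled 4p³ is unfavourable, so Ge (4p²) has the more exothermic EA.
Note the exception: Cl has a higher electron affinity than F, contrary to the simple trend — F's small 2p subshell makes the incoming electron feel strong e⁻–e⁻ repulsion, so Cl actually releases more energy on gaining an electron.
Approximate values (kJ/mol): F 328, Cl 349, Ca 2, Ge 119, As 78, Rb 47.
So from lowest to highest: Ca < Rb < As < Ge < F < Cl.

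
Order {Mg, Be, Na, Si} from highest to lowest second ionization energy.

After 1 electron has been removed, what remains? Mg⁺ still has 1 valence electron; Be⁺ still has 1 valence electron; Na⁺ is the bare [Ne] core; Si⁺ still has 3 valence electrons.
Core electrons are held far more tightly than valence electrons, so Na tops the IE_2 order.
Valence configurations: Mg⁺ [Ne]3s¹, Be⁺ [He]2s¹, Si⁺ [Ne]3s²3p¹.
The numbers (kJ/mol): Mg 1451, Be 1757, Na 4562, Si 1577.
Putting it together, IE_2: Mg < Si < Be < Na.

Na > Be > Si > Mg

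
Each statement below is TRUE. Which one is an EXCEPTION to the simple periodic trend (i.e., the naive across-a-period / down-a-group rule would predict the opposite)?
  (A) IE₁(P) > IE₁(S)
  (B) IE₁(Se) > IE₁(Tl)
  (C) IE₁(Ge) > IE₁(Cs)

The general trend: first ionization energy increases across a period and decreases down a group.
(A) P (period 3, group 15) vs S (period 3, group 16): the stated order contradicts the simple trend.
(B) Se (period 4, group 16) vs Tl (period 6, group 13): the stated order agrees with the simple trend.
(C) Ge (period 4, group 14) vs Cs (period 6, group 1): the stated order agrees with the simple trend.
The exception is (A): S (3p⁴) ionizes more easily than half-filled P (3p³) because the paired 3p electron in S is pushed out by e⁻–e⁻ repulsion.

(A)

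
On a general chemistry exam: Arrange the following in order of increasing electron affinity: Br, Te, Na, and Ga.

Ga < Na < Te < Br

Electron affinity generally becomes more exothermic across a period toward the halogens and less exothermic down a group.
Neither a single period nor a single group — weigh both effects.
Na > Ga: period and group pull opposite ways; the down-group shift dominates (53 vs 29 kJ/mol).
Te > Na: the two effects oppose for this pair; the across-period effect wins (190 vs 53 kJ/mol).
Br > Te: relative to Te, both the across-period and down-group shifts push Br's electron affinity up.
Approximate values (kJ/mol): Na 53, Ga 29, Br 325, Te 190.
So from lowest to highest: Ga < Na < Te < Br.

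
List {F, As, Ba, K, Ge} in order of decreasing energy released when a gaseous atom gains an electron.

F, Ge, As, K, Ba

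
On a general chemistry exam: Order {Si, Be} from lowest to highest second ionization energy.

Si < Be

The second ionization energy removes an electron from the +1 ion. For each element: Si⁺ still has 3 valence electrons; Be⁺ still has 1 valence electron.
All are still removing valence electrons, so compare the +1 ions as you would atoms: IE_2 generally rises across a period (higher Z_eff) and falls down a group (larger shell), subject to the usual subshell exceptions.
Valence configurations: Si⁺ [Ne]3s²3p¹, Be⁺ [He]2s¹.
Approximate IE_2 values (kJ/mol): Si 1577, Be 1757.
Overall IE_2 order: Si < Be.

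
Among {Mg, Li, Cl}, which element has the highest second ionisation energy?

Li

The second ionization energy removes an electron from the +1 ion. For each element: Mg⁺ still has 1 valence electron; Li⁺ is the bare [He] core; Cl⁺ still has 6 valence electrons.
Pulling an electron out of a noble-gas core costs far more than removing a remaining valence electron, so Li sits at the high end of IE_2.
Valence configurations: Mg⁺ [Ne]3s¹, Cl⁺ [Ne]3s²3p⁴.
Tabulated IE_2 (kJ/mol): Mg 1451, Li 7298, Cl 2298.
Putting it together, IE_2: Mg < Cl < Li.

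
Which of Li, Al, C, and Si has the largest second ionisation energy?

Li

Consider each +1 ion: Li⁺ is the bare [He] core; Al⁺ still has 2 valence electrons; C⁺ still has 3 valence electrons; Si⁺ still has 3 valence electrons.
Pulling an electron out of a noble-gas core costs far more than removing a remaining valence electron, so Li sits at the high end of IE_2.
Valence configurations: Al⁺ [Ne]3s², C⁺ [He]2s²2p¹, Si⁺ [Ne]3s²3p¹.
Si⁺ loses a lone 3p electron whereas Al⁺ must break into a filled 3s² pair, so IE_2(Al) > IE_2(Si) even though Si has the higher nuclear charge.
Approximate IE_2 values (kJ/mol): Li 7298, Al 1817, C 2353, Si 1577.
Putting it together, IE_2: Si < Al < C < Li.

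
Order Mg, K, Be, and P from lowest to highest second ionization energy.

Consider each +1 ion: Mg⁺ still has 1 valence electron; K⁺ is the bare [Ar] core; Be⁺ still has 1 valence electron; P⁺ still has 4 valence electrons.
Breaking into a closed-shell core is much more expensive than removing a leftover valence electron — K has the largest IE_2 here.
Valence configurations: Mg⁺ [Ne]3s¹, Be⁺ [He]2s¹, P⁺ [Ne]3s²3p².
The numbers (kJ/mol): Mg 1451, K 3052, Be 1757, P 1907.
Putting it together, IE_2: Mg < Be < P < K.

Mg, Be, P, K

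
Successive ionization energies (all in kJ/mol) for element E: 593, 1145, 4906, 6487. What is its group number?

Look for the largest jump between consecutive ionization energies: IE3/IE2 ≈ 4.3, far larger than any earlier ratio.
That jump marks the point where a core electron is being removed. So the atom has 2 valence electrons.
A main-group element with 2 valence electrons is in group 2.

Group 2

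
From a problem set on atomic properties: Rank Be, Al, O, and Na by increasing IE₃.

Al < O < Na < Be

After 2 electrons have been removed, what remains? Be²⁺ is the bare [He] core; Al²⁺ still has 1 valence electron; O²⁺ still has 4 valence electrons; Na²⁺ is already 1 electron into the core.
Core electrons are held far more tightly than valence electrons, so Na and Be top the IE_3 order.
Valence configurations: Al²⁺ [Ne]3s¹, O²⁺ [He]2s²2p².
Approximate IE_3 values (kJ/mol): Be 14849, Al 2745, O 5300, Na 6910.
Putting it together, IE_3: Al < O < Na < Be.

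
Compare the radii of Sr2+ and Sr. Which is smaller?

Sr2+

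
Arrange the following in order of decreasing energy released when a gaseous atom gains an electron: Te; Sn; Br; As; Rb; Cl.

Cl > Br > Te > Sn > As > Rb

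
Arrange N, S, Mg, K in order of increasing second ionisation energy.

IE_2 is the cost of taking one more electron from the +1 cation: N⁺ still has 4 valence electrons; S⁺ still has 5 valence electrons; Mg⁺ still has 1 valence electron; K⁺ is the bare [Ar] core.
Breaking into a closed-shell core is much more expensive than removing a leftover valence electron — K has the largest IE_2 here.
Valence configurations: N⁺ [He]2s²2p², S⁺ [Ne]3s²3p³, Mg⁺ [Ne]3s¹.
The numbers (kJ/mol): N 2856, S 2252, Mg 1451, K 3052.
Putting it together, IE_2: Mg < S < N < K.

Mg, S, N, K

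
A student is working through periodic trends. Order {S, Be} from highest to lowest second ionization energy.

S, Be

After 1 electron has been removed, what remains? S⁺ still has 5 valence electrons; Be⁺ still has 1 valence electron.
All are still removing valence electrons, so compare the +1 ions as you would atoms: IE_2 generally rises across a period (higher Z_eff) and falls down a group (larger shell), subject to the usual subshell exceptions.
Valence configurations: S⁺ [Ne]3s²3p³, Be⁺ [He]2s¹.
Tabulated IE_2 (kJ/mol): S 2252, Be 1757.
Overall IE_2 order: Be < S.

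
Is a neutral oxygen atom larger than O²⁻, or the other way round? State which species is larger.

O²⁻

Forming O²⁻ adds 2 electrons to O. More electron–electron repulsion in the same shell, with unchanged nuclear charge, lets the cloud expand.
An anion is larger than its parent atom: O²⁻ > O.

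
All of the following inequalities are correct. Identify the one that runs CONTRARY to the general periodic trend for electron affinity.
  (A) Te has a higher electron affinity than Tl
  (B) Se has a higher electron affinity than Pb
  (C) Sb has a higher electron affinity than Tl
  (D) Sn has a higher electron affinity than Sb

The general trend: electron affinity increases across a period and decreases down a group.
(A) Te (period 5, group 16) vs Tl (period 6, group 13): the stated order agrees with the simple trend.
(B) Se (period 4, group 16) vs Pb (period 6, group 14): the stated order agrees with the simple trend.
(C) Sb (period 5, group 15) vs Tl (period 6, group 13): the stated order agrees with the simple trend.
(D) Sn (period 5, group 14) vs Sb (period 5, group 15): the stated order contradicts the simple trend.
The exception is (D): adding an electron to Sb's half-filled 5p³ is unfavourable, so Sn has the more exothermic EA.

(D)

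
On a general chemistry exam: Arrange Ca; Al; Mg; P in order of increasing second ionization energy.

Ca < Mg < Al < P

After 1 electron has been removed, what remains? Ca⁺ still has 1 valence electron; Al⁺ still has 2 valence electrons; Mg⁺ still has 1 valence electron; P⁺ still has 4 valence electrons.
All are still removing valence electrons, so compare the +1 ions as you would atoms: IE_2 generally rises across a period (higher Z_eff) and falls down a group (larger shell), subject to the usual subshell exceptions.
Valence configurations: Ca⁺ [Ar]4s¹, Al⁺ [Ne]3s², Mg⁺ [Ne]3s¹, P⁺ [Ne]3s²3p².
Approximate IE_2 values (kJ/mol): Ca 1145, Al 1817, Mg 1451, P 1907.
Overall IE_2 order: Ca < Mg < Al < P.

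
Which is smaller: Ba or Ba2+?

Forming Ba2+ removes 2 electrons from Ba. Fewer electrons for the same nuclear charge means less shielding and a higher Z_eff on the remaining electrons, and for main-group metals the entire outer shell is lost.
A cation is smaller than its parent atom: Ba2+ < Ba.

Ba2+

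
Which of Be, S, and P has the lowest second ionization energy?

Be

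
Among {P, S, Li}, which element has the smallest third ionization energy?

P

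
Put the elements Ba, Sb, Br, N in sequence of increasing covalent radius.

N < Br < Sb < Ba

Across a period the added protons contract the valence shell; down a group each new principal shell makes the atom larger.
Here both period and group differ, so the two effects have to be weighed against each other.
Br > N: period and group pull opposite ways; the down-group shift dominates (114 vs 71 pm).
Sb > Br: relative to Br, both the across-period and down-group shifts push Sb's atomic radius up.
Ba > Sb: relative to Sb, both the across-period and down-group shifts push Ba's atomic radius up.
Tabulated atomic radius (pm): N 71, Br 114, Sb 140, Ba 196.
So from smallest to largest: N < Br < Sb < Ba.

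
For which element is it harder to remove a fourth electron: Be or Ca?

Be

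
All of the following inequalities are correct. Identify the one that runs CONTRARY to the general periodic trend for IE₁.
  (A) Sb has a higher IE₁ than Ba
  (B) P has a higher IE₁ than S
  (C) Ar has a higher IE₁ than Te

(B)

The general trend: IE₁ increases across a period and decreases down a group.
(A) Sb (period 5, group 15) vs Ba (period 6, group 2): the stated order agrees with the simple trend.
(B) P (period 3, group 15) vs S (period 3, group 16): the stated order contradicts the simple trend.
(C) Ar (period 3, group 18) vs Te (period 5, group 16): the stated order agrees with the simple trend.
The exception is (B): S (3p⁴) ionizes more easily than half-filled P (3p³) because the paired 3p electron in S is pushed out by e⁻–e⁻ repulsion.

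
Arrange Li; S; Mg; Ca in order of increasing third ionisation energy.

S < Ca < Mg < Li

IE_3 is the cost of taking one more electron from the +2 cation: Li²⁺ is already 1 electron into the core; S²⁺ still has 4 valence electrons; Mg²⁺ is the bare [Ne] core; Ca²⁺ is the bare [Ar] core.
Core electrons are held far more tightly than valence electrons, so Ca, Mg and Li top the IE_3 order.
Tabulated IE_3 (kJ/mol): Li 11815, S 3357, Mg 7733, Ca 4912.
Putting it together, IE_3: S < Ca < Mg < Li.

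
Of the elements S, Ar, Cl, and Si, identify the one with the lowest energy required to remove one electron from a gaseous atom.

Si is in period 3, group 14; S is in period 3, group 16; Cl is in period 3, group 17; Ar is in period 3, group 18.
Removing the outermost electron gets harder across a period and easier down a group.
All lie in period 3, so first ionization energy increases left to right.
The lowest energy required to remove one electron from a gaseous atom among these belongs to Si.

Si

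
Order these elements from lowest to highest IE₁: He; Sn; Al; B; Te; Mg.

He is in period 1, group 18; B is in period 2, group 13; Mg is in period 3, group 2; Al is in period 3, group 13; Sn is in period 5, group 14; Te is in period 5, group 16.
First ionization energy rises across a period (greater Z_eff holds electrons more tightly) and falls down a group (valence electrons are farther from the nucleus).
Here both period and group differ, so the two effects have to be weighed against each other.
Sn > Al: period and group pull opposite ways; the across-period shift dominates (709 vs 578 kJ/mol).
Mg > Sn: the two effects oppose for this pair; the down-group effect wins (738 vs 709 kJ/mol).
B > Mg: relative to Mg, both the across-period and down-group shifts push B's first ionization energy up.
Te > B: the two effects oppose for this pair; the across-period effect wins (869 vs 801 kJ/mol).
He > Te: relative to Te, both the across-period and down-group shifts push He's first ionization energy up.
Note the exception: Mg has a higher first ionization energy than Al, contrary to the simple trend — Al's single 3p electron is easier to remove than one from Mg's filled 3s².
For reference (kJ/mol): He 2372, B 801, Mg 738, Al 578, Sn 709, Te 869.
So from lowest to highest: Al < Sn < Mg < B < Te < He.

Al, Sn, Mg, B, Te, He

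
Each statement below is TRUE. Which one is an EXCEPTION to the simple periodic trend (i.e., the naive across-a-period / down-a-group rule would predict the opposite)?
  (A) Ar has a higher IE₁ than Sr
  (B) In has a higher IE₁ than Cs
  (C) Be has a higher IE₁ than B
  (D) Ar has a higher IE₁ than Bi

(C)

The general trend: IE₁ increases across a period and decreases down a group.
(A) Ar (period 3, group 18) vs Sr (period 5, group 2): the stated order agrees with the simple trend.
(B) In (period 5, group 13) vs Cs (period 6, group 1): the stated order agrees with the simple trend.
(C) Be (period 2, group 2) vs B (period 2, group 13): the stated order contradicts the simple trend.
(D) Ar (period 3, group 18) vs Bi (period 6, group 15): the stated order agrees with the simple trend.
The exception is (C): removing B's lone 2p electron is easier than breaking Be's filled 2s².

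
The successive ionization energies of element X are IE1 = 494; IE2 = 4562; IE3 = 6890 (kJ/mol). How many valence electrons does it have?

Look for the largest jump between consecutive ionization energies: IE2/IE1 ≈ 9.2, far larger than any earlier ratio.
That jump marks the point where a core electron is being removed. So the atom has 1 valence electron.

1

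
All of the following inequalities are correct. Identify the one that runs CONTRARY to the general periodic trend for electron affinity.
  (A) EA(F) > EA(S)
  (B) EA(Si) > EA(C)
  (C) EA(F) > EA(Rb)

The general trend: electron affinity increases across a period and decreases down a group.
(A) F (period 2, group 17) vs S (period 3, group 16): the stated order agrees with the simple trend.
(B) Si (period 3, group 14) vs C (period 2, group 14): the stated order contradicts the simple trend.
(C) F (period 2, group 17) vs Rb (period 5, group 1): the stated order agrees with the simple trend.
The exception is (B): Si's larger, more diffuse 3p orbitals accept an added electron slightly more readily than C's compact 2p.

(B)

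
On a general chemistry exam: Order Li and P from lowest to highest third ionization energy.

The third ionization energy removes an electron from the +2 ion. For each element: Li²⁺ is already 1 electron into the core; P²⁺ still has 3 valence electrons.
Breaking into a closed-shell core is much more expensive than removing a leftover valence electron — Li has the largest IE_3 here.
Tabulated IE_3 (kJ/mol): Li 11815, P 2914.
Hence IE_3: P < Li.

P < Li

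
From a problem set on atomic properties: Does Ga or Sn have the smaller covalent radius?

Ga is in period 4, group 13; Sn is in period 5, group 14.
Atomic radius shrinks across a period as nuclear charge pulls the same shell inward, and grows down a group as new shells are added.
Neither a single period nor a single group — weigh both effects.
Sn > Ga: the two effects oppose for this pair; the down-group effect wins (140 vs 124 pm).
Tabulated atomic radius (pm): Ga 124, Sn 140.
So Ga has the smaller covalent radius (Ga < Sn).

Ga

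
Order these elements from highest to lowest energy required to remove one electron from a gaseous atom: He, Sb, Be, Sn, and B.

He is in period 1, group 18; Be is in period 2, group 2; B is in period 2, group 13; Sn is in period 5, group 14; Sb is in period 5, group 15.
First ionization energy rises across a period (greater Z_eff holds electrons more tightly) and falls down a group (valence electrons are farther from the nucleus).
Neither a single period nor a single group — weigh both effects.
B > Sn: period and group pull opposite ways; the down-group shift dominates (801 vs 709 kJ/mol).
Sb > B: period and group pull opposite ways; the across-period shift dominates (831 vs 801 kJ/mol).
Be > Sb: the two effects oppose for this pair; the down-group effect wins (900 vs 831 kJ/mol).
He > Be: both effects reinforce here, so He is clearly the higher of the two.
Note the exception: Be has a higher first ionization energy than B, contrary to the simple trend — removing B's lone 2p electron is easier than breaking Be's filled 2s².
Tabulated first ionization energy (kJ/mol): He 2372, Be 900, B 801, Sn 709, Sb 831.
So from highest to lowest: He > Be > Sb > B > Sn.

He, Be, Sb, B, Sn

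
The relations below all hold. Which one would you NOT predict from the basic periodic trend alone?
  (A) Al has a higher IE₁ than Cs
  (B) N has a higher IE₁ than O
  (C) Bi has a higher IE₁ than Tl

(B)

The general trend: IE₁ increases across a period and decreases down a group.
(A) Al (period 3, group 13) vs Cs (period 6, group 1): the stated order agrees with the simple trend.
(B) N (period 2, group 15) vs O (period 2, group 16): the stated order contradicts the simple trend.
(C) Bi (period 6, group 15) vs Tl (period 6, group 13): the stated order agrees with the simple trend.
The exception is (B): pairing an electron in O's 2p⁴ costs repulsion energy, so O ionizes more easily than half-filled N (2p³).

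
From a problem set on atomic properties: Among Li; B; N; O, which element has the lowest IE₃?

B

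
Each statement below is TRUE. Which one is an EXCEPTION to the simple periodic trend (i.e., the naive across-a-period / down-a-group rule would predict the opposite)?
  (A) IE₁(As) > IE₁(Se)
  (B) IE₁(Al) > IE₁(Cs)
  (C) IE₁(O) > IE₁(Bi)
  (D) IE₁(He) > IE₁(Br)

The general trend: first ionization energy increases across a period and decreases down a group.
(A) As (period 4, group 15) vs Se (period 4, group 16): the stated order contradicts the simple trend.
(B) Al (period 3, group 13) vs Cs (period 6, group 1): the stated order agrees with the simple trend.
(C) O (period 2, group 16) vs Bi (period 6, group 15): the stated order agrees with the simple trend.
(D) He (period 1, group 18) vs Br (period 4, group 17): the stated order agrees with the simple trend.
The exception is (A): Se (4p⁴) ionizes more easily than half-filled As (4p³).

(A)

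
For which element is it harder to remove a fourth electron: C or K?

IE_4 is the cost of taking one more electron from the +3 cation: C³⁺ still has 1 valence electron; K³⁺ is already 2 electrons into the core.
Usually core removal costs more than valence removal, but here the competition is close: a tightly held n=2 valence electron can cost more to remove than an n=3 core electron, so the actual values have to decide it.
Approximate IE_4 values (kJ/mol): C 6223, K 5877.
So the fourth ionization energies run K < C.

C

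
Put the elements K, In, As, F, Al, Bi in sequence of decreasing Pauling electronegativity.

F is in period 2, group 17; Al is in period 3, group 13; K is in period 4, group 1; As is in period 4, group 15; In is in period 5, group 13; Bi is in period 6, group 15.
EN rises left→right (higher Z_eff, smaller atoms) and falls top→bottom (larger, more shielded atoms).
Neither a single period nor a single group — weigh both effects.
Al > K: relative to K, both the across-period and down-group shifts push Al's electronegativity up.
In > Al: this pair runs against the simple trend — see the exception note.
Bi > In: period and group pull opposite ways; the across-period shift dominates (2.02 vs 1.78).
As > Bi: they share group 15; the group trend gives As the larger value.
F > As: both effects reinforce here, so F is clearly the higher of the two.
Note the exception: In has a higher electronegativity than Al, contrary to the simple trend — poor shielding by filled d (and f) subshells raises the heavier element's effective nuclear charge more than the simple down-group trend predicts.
Tabulated electronegativity (Pauling): F 3.98, Al 1.61, K 0.82, As 2.18, In 1.78, Bi 2.02.
So from highest to lowest: F > As > Bi > In > Al > K.

F > As > Bi > In > Al > K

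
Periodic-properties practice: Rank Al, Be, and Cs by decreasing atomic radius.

Cs > Al > Be

Be is in period 2, group 2; Al is in period 3, group 13; Cs is in period 6, group 1.
Moving right in a period, electrons are added to the same shell under a stronger nuclear pull, so atoms get smaller; moving down, a new shell is opened and atoms get larger.
Neither a single period nor a single group — weigh both effects.
Al > Be: period and group pull opposite ways; the down-group shift dominates (126 vs 102 pm).
Cs > Al: relative to Al, both the across-period and down-group shifts push Cs's atomic radius up.
Tabulated atomic radius (pm): Be 102, Al 126, Cs 232.
So from largest to smallest: Cs > Al > Be.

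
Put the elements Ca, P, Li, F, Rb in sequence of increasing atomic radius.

Li is in period 2, group 1; F is in period 2, group 17; P is in period 3, group 15; Ca is in period 4, group 2; Rb is in period 5, group 1.
Radius decreases left→right (rising Z_eff, same n) and increases top→bottom (higher n).
Neither a single period nor a single group — weigh both effects.
P > F: relative to F, both the across-period and down-group shifts push P's atomic radius up.
Li > P: period and group pull opposite ways; the across-period shift dominates (133 vs 111 pm).
Ca > Li: the two effects oppose for this pair; the down-group effect wins (171 vs 133 pm).
Rb > Ca: relative to Ca, both the across-period and down-group shifts push Rb's atomic radius up.
For reference (pm): Li 133, F 64, P 111, Ca 171, Rb 210.
So from smallest to largest: F < P < Li < Ca < Rb.

F, P, Li, Ca, Rb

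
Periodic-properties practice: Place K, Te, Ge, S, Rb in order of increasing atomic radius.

S < Ge < Te < K < Rb

S is in period 3, group 16; K is in period 4, group 1; Ge is in period 4, group 14; Rb is in period 5, group 1; Te is in period 5, group 16.
Across a period the added protons contract the valence shell; down a group each new principal shell makes the atom larger.
Neither a single period nor a single group — weigh both effects.
Ge > S: relative to S, both the across-period and down-group shifts push Ge's atomic radius up.
Te > Ge: period and group pull opposite ways; the down-group shift dominates (136 vs 121 pm).
K > Te: the two effects oppose for this pair; the across-period effect wins (196 vs 136 pm).
Rb > K: Rb sits below K in group 1, so the down-group effect alone puts Rb larger.
For reference (pm): S 103, K 196, Ge 121, Rb 210, Te 136.
So from smallest to largest: S < Ge < Te < K < Rb.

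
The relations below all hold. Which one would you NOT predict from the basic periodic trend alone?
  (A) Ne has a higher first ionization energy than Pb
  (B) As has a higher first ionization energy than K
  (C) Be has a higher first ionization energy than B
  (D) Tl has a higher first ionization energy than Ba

(C)

The general trend: first ionization energy increases across a period and decreases down a group.
(A) Ne (period 2, group 18) vs Pb (period 6, group 14): the stated order agrees with the simple trend.
(B) As (period 4, group 15) vs K (period 4, group 1): the stated order agrees with the simple trend.
(C) Be (period 2, group 2) vs B (period 2, group 13): the stated order contradicts the simple trend.
(D) Tl (period 6, group 13) vs Ba (period 6, group 2): the stated order agrees with the simple trend.
The exception is (C): removing B's lone 2p electron is easier than breaking Be's filled 2s².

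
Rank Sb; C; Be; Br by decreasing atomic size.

Sb, Br, Be, C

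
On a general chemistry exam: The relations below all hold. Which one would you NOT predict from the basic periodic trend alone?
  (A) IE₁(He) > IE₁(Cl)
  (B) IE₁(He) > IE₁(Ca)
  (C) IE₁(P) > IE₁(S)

(C)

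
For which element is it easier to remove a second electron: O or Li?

Consider each +1 ion: O⁺ still has 5 valence electrons; Li⁺ is the bare [He] core.
Breaking into a closed-shell core is much more expensive than removing a leftover valence electron — Li has the largest IE_2 here.
The numbers (kJ/mol): O 3388, Li 7298.
Overall IE_2 order: O < Li.

O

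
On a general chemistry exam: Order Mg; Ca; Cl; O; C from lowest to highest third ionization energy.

Cl, C, Ca, O, Mg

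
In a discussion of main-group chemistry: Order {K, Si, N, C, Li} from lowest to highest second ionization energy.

Si < C < N < K < Li

Consider each +1 ion: K⁺ is the bare [Ar] core; Si⁺ still has 3 valence electrons; N⁺ still has 4 valence electrons; C⁺ still has 3 valence electrons; Li⁺ is the bare [He] core.
Pulling an electron out of a noble-gas core costs far more than removing a remaining valence electron, so K and Li sit at the high end of IE_2.
Valence configurations: Si⁺ [Ne]3s²3p¹, N⁺ [He]2s²2p², C⁺ [He]2s²2p¹.
Tabulated IE_2 (kJ/mol): K 3052, Si 1577, N 2856, C 2353, Li 7298.
Putting it together, IE_2: Si < C < N < K < Li.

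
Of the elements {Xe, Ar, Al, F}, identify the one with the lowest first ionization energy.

Al

F is in period 2, group 17; Al is in period 3, group 13; Ar is in period 3, group 18; Xe is in period 5, group 18.
Across a period the outer electron is held more tightly (higher IE₁); down a group it sits in a higher shell, more shielded, and comes off more easily.
These span different periods and groups, so the two trends combine.
Xe > Al: period and group pull opposite ways; the across-period shift dominates (1170 vs 578 kJ/mol).
Ar > Xe: they share group 18; the group trend gives Ar the larger value.
F > Ar: period and group pull opposite ways; the down-group shift dominates (1681 vs 1521 kJ/mol).
For reference (kJ/mol): F 1681, Al 578, Ar 1521, Xe 1170.
The lowest first ionization energy among these belongs to Al.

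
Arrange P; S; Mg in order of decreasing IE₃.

Mg > S > P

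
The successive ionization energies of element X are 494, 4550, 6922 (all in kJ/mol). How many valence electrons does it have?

1

Look for the largest jump between consecutive ionization energies: IE2/IE1 ≈ 9.2, far larger than any earlier ratio.
That jump marks the point where a core electron is being removed. So the atom has 1 valence electron.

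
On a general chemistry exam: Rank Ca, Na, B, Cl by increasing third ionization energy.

After 2 electrons have been removed, what remains? Ca²⁺ is the bare [Ar] core; Na²⁺ is already 1 electron into the core; B²⁺ still has 1 valence electron; Cl²⁺ still has 5 valence electrons.
Pulling an electron out of a noble-gas core costs far more than removing a remaining valence electron, so Ca and Na sit at the high end of IE_3.
Valence configurations: B²⁺ [He]2s¹, Cl²⁺ [Ne]3s²3p³.
The numbers (kJ/mol): Ca 4912, Na 6910, B 3660, Cl 3822.
Overall IE_3 order: B < Cl < Ca < Na.

B < Cl < Ca < Na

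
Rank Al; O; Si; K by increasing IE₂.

After 1 electron has been removed, what remains? Al⁺ still has 2 valence electrons; O⁺ still has 5 valence electrons; Si⁺ still has 3 valence electrons; K⁺ is the bare [Ar] core.
Usually core removal costs more than valence removal, but here the competition is close: a tightly held n=2 valence electron can cost more to remove than an n=3 core electron, so the actual values have to decide it.
Valence configurations: Al⁺ [Ne]3s², O⁺ [He]2s²2p³, Si⁺ [Ne]3s²3p¹.
Si⁺ loses a lone 3p electron whereas Al⁺ must break into a filled 3s² pair, so IE_2(Al) > IE_2(Si) even though Si has the higher nuclear charge.
Tabulated IE_2 (kJ/mol): Al 1817, O 3388, Si 1577, K 3052.
Overall IE_2 order: Si < Al < K < O.

Si, Al, K, O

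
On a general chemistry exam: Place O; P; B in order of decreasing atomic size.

P, B, O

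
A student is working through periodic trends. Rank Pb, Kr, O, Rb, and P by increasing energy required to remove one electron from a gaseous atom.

Rb < Pb < P < O < Kr

O is in period 2, group 16; P is in period 3, group 15; Kr is in period 4, group 18; Rb is in period 5, group 1; Pb is in period 6, group 14.
First ionization energy rises across a period (greater Z_eff holds electrons more tightly) and falls down a group (valence electrons are farther from the nucleus).
Here both period and group differ, so the two effects have to be weighed against each other.
Pb > Rb: the two effects oppose for this pair; the across-period effect wins (716 vs 403 kJ/mol).
P > Pb: relative to Pb, both the across-period and down-group shifts push P's first ionization energy up.
O > P: relative to P, both the across-period and down-group shifts push O's first ionization energy up.
Kr > O: period and group pull opposite ways; the across-period shift dominates (1351 vs 1314 kJ/mol).
Tabulated first ionization energy (kJ/mol): O 1314, P 1012, Kr 1351, Rb 403, Pb 716.
So from lowest to highest: Rb < Pb < P < O < Kr.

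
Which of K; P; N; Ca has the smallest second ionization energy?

After 1 electron has been removed, what remains? K⁺ is the bare [Ar] core; P⁺ still has 4 valence electrons; N⁺ still has 4 valence electrons; Ca⁺ still has 1 valence electron.
Breaking into a closed-shell core is much more expensive than removing a leftover valence electron — K has the largest IE_2 here.
Valence configurations: P⁺ [Ne]3s²3p², N⁺ [He]2s²2p², Ca⁺ [Ar]4s¹.
The numbers (kJ/mol): K 3052, P 1907, N 2856, Ca 1145.
Overall IE_2 order: Ca < P < N < K.

Ca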